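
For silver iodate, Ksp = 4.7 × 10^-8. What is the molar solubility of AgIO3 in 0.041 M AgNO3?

AgIO3(s) <=> Ag^+(aq) + IO3^-(aq)
Ksp = [Ag^+][IO3^-]
Let s = moles of AgIO3 that dissolve per litre. [Ag^+] = 0.041 + s ≈ 0.041, [IO3^-] = s (since Ag^+ from AgNO3 dominates).
Ksp ≈ 0.041 × s
s = 1.1 × 10^-6 M
Check: s = 1.1 × 10^-6 ≪ 0.041, so the approximation is valid.

s ≈ 1.1 × 10^-6 M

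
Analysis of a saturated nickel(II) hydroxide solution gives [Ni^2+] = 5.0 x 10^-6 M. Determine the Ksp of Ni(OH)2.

5.0 × 10^-16

Ni(OH)2(s) ⇌ Ni^2+ + 2 OH^-
Stoichiometry gives [OH^-] = (2/1)[Ni^2+] = 1.00 × 10^-5 M.
Ksp = [Ni^2+][OH^-]^2
Ksp = 5.0 × 10^-6 × (1.00 x 10^-5)^2 = 5.0 × 10^-16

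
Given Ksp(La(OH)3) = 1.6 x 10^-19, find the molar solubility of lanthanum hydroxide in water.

La(OH)3(s) ⇌ La^3+ + 3 OH^-
Ksp = [La^3+][OH^-]^3
For each mole of La(OH)3 that dissolves: [La^3+] = s, [OH^-] = 3s.
So Ksp = s × (3s)^3 = 27s^4
s = (1.6 x 10^-19 / 27)^(1/4) = 8.8 × 10^-6 M

s = 8.8 × 10^-6 M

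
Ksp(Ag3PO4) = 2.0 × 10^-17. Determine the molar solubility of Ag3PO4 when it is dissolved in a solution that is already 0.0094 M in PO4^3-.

4.3e-6 M

Ag3PO4(s) <=> 3 Ag^+(aq) + PO4^3-(aq)
Ksp = [Ag^+]^3[PO4^3-]
Let s be the molar solubility in this solution. [Ag^+] = 3s, [PO4^3-] = 0.0094 + s ≈ 0.0094 (common-ion effect: PO4^3- is already 0.0094 M).
Ksp ≈ (3s)^3 × 0.0094
s = 4.3 × 10^-6 M
Check: s = 4.3 × 10^-6 ≪ 0.0094, so the approximation is valid.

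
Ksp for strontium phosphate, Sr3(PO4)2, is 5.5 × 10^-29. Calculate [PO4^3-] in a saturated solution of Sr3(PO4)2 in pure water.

[PO4^3-] ≈ 1.7 × 10^-6 M

Sr3(PO4)2(s) <=> 3 Sr^2+ + 2 PO4^3-
Ksp = [Sr^2+]^3[PO4^3-]^2
If s mol/L of Sr3(PO4)2 dissolves, [Sr^2+] = 3s and [PO4^3-] = 2s.
So Ksp = (3s)^3 × (2s)^2 = 108s^5
Solving, s = (5.5 × 10^-29/108)^(1/5) = 8.74 × 10^-7 M
[PO4^3-] = 2s = 1.7 × 10^-6 M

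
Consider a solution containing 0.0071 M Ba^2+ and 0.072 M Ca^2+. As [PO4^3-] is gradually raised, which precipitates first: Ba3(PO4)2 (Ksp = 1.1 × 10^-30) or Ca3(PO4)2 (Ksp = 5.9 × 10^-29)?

Ca3(PO4)2

Each salt begins to precipitate when Q = Ksp, i.e. when [PO4^3-] reaches its threshold.
For Ba3(PO4)2: 1.1 × 10^-30 = (0.0071)^3 × [PO4^3-]^2  ⇒  [PO4^3-] = 1.8 x 10^-12 M.
For Ca3(PO4)2: 5.9 × 10^-29 = (0.072)^3 × [PO4^3-]^2  ⇒  [PO4^3-] = 4.0 x 10^-13 M.
The salt with the lower threshold [PO4^3-] precipitates first: Ca3(PO4)2.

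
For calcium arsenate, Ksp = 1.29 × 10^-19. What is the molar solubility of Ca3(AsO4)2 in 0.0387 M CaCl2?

Ca3(AsO4)2(s) <=> 3 Ca^2+ + 2 AsO4^3-
Ksp = [Ca^2+]^3[AsO4^3-]^2
If s mol/L dissolves here, [Ca^2+] = 0.0387 + 3s ≈ 0.0387, [AsO4^3-] = 2s (common-ion effect: Ca^2+ is already 0.0387 M).
Ksp ≈ (0.0387)^3 × (2s)^2
s = 2.36 × 10^-8 M
Check: 3s = 7.1 x 10^-8 ≪ 0.0387, so the approximation is valid.

2.36 × 10^-8 M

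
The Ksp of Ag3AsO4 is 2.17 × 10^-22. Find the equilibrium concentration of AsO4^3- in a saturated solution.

1.68e-6 M

Ag3AsO4(s) ⇌ 3 Ag^+(aq) + AsO4^3-(aq)
Ksp = [Ag^+]^3[AsO4^3-]
Let s = molar solubility. Then [Ag^+] = 3s and [AsO4^3-] = s.
Ksp = (3s)^3s = 27s^4
s^4 = 2.17 × 10^-22 / 27, so s = 1.684 × 10^-6 M
[AsO4^3-] = s = 1.68 × 10^-6 M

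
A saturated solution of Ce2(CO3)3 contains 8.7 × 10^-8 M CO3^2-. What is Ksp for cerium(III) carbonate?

Ce2(CO3)3(s) <=> 2 Ce^3+(aq) + 3 CO3^2-(aq)
Stoichiometry gives [Ce^3+] = (2/3)[CO3^2-] = 5.80 × 10^-8 M.
Ksp = [Ce^3+]^2[CO3^2-]^3
Ksp = (5.80 × 10^-8)^2 × (8.7 × 10^-8)^3 = 2.2 x 10^-36

Ksp = 2.2 × 10^-36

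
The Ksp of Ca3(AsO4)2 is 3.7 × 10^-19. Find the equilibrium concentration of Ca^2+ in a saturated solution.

Ca3(AsO4)2(s) ⇌ 3 Ca^2+ + 2 AsO4^3-
Ksp = [Ca^2+]^3[AsO4^3-]^2
Let s = molar solubility. Then [Ca^2+] = 3s and [AsO4^3-] = 2s.
Substituting: Ksp = (3s)^3(2s)^2 = 108s^5
s^5 = 3.7 × 10^-19 / 108, so s = 8.07 × 10^-5 M
[Ca^2+] = 3s = 2.4 × 10^-4 M

[Ca^2+] = 2.4e-4 M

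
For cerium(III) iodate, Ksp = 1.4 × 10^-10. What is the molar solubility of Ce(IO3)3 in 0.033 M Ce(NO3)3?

Ce(IO3)3(s) <=> Ce^3+ + 3 IO3^-
Ksp = [Ce^3+][IO3^-]^3
Let s be the molar solubility in this solution. [Ce^3+] = 0.033 + s ≈ 0.033, [IO3^-] = 3s (Ksp is small, so little additional dissolves).
Ksp ≈ 0.033 × (3s)^3
s = 5.4 × 10^-4 M
Check: s = 5.4 × 10^-4 ≪ 0.033, so the approximation is valid.

s ≈ 5.4 x 10^-4 M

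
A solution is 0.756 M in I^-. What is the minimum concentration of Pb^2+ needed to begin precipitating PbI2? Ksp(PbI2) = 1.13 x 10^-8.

PbI2(s) ⇌ Pb^2+ + 2 I^-
Ksp = [Pb^2+][I^-]^2
Precipitation begins when Q = Ksp. With [I^-] = 0.756 M:
1.13 x 10^-8 = (0.756)^2 × [Pb^2+]
[Pb^2+] = (1.13 x 10^-8 / 5.715 x 10^-1) = 1.98 × 10^-8 M

[Pb^2+] ≈ 1.98 × 10^-8 M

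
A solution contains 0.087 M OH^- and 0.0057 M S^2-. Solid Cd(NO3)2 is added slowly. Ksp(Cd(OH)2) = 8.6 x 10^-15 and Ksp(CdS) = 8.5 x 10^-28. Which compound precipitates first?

CdS

Each salt begins to precipitate when Q = Ksp, i.e. when [Cd^2+] reaches its threshold.
For Cd(OH)2: 8.6 x 10^-15 = (0.087)^2 × [Cd^2+]  ⇒  [Cd^2+] = 1.1 x 10^-12 M.
For CdS: 8.5 x 10^-28 = 0.0057 × [Cd^2+]  ⇒  [Cd^2+] = 1.5 x 10^-25 M.
The salt with the lower threshold [Cd^2+] precipitates first: CdS.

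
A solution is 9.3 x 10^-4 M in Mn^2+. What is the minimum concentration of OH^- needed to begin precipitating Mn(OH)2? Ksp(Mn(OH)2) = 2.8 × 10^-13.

Mn(OH)2(s) ⇌ Mn^2+(aq) + 2 OH^-(aq)
Ksp = [Mn^2+][OH^-]^2
Precipitation begins when Q = Ksp. With [Mn^2+] = 9.3 x 10^-4 M:
2.8 × 10^-13 = (9.3 x 10^-4) × [OH^-]^2
[OH^-] = (2.8 × 10^-13 / 9.3 x 10^-4)^(1/2) = 1.7 x 10^-5 M

[OH^-] ≈ 1.7 × 10^-5 M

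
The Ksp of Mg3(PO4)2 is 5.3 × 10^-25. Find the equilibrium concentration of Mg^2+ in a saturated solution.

[Mg^2+] ≈ 1.6e-5 M

Mg3(PO4)2(s) <=> 3 Mg^2+(aq) + 2 PO4^3-(aq)
Ksp = [Mg^2+]^3[PO4^3-]^2
For each mole of Mg3(PO4)2 that dissolves: [Mg^2+] = 3s, [PO4^3-] = 2s.
Substituting: Ksp = (3s)^3(2s)^2 = 108s^5
Solving, s = (5.3 × 10^-25/108)^(1/5) = 5.47 x 10^-6 M
[Mg^2+] = 3s = 1.6 × 10^-5 M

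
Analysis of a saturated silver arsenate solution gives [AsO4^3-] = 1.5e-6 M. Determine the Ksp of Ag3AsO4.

1.4 x 10^-22

Ag3AsO4(s) ⇌ 3 Ag^+ + AsO4^3-
Stoichiometry gives [Ag^+] = (3/1)[AsO4^3-] = 4.50 × 10^-6 M.
Ksp = [Ag^+]^3[AsO4^3-]
Ksp = (4.50 × 10^-6)^3 × 1.5 x 10^-6 = 1.4 × 10^-22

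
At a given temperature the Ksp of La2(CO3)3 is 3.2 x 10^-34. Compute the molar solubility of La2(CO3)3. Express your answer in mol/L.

La2(CO3)3(s) <=> 2 La^3+(aq) + 3 CO3^2-(aq)
Ksp = [La^3+]^2[CO3^2-]^3
Let s = molar solubility. Then [La^3+] = 2s and [CO3^2-] = 3s.
Ksp = (2s)^2(3s)^3 = 108s^5
s = (3.2 x 10^-34 / 108)^(1/5) = 7.8 x 10^-8 M

7.8 × 10^-8 M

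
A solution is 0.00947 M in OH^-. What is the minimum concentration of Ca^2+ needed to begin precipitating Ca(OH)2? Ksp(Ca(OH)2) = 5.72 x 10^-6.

[Ca^2+] = 6.38 × 10^-2 M

Ca(OH)2(s) ⇌ Ca^2+(aq) + 2 OH^-(aq)
Ksp = [Ca^2+][OH^-]^2
Precipitation begins when Q = Ksp. With [OH^-] = 0.00947 M:
5.72 x 10^-6 = (0.00947)^2 × [Ca^2+]
[Ca^2+] = (5.72 x 10^-6 / 8.968 x 10^-5) = 6.38 × 10^-2 M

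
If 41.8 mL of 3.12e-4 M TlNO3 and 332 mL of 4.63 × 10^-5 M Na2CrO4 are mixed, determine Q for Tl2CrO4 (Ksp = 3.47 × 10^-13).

5.01e-14

Total volume = 41.8 + 332 = 373.8 mL.
[Tl^+] = 3.12 × 10^-4 × (41.8/373.8) = 3.489 × 10^-5 M
[CrO4^2-] = 4.63 × 10^-5 × (332/373.8) = 4.112 × 10^-5 M
Tl2CrO4(s) ⇌ 2 Tl^+(aq) + CrO4^2-(aq), so Q = [Tl^+]^2[CrO4^2-]
Q = (3.489 × 10^-5)^2(4.112 × 10^-5) = 5.01 × 10^-14
Q < Ksp, so no precipitate of Tl2CrO4 forms.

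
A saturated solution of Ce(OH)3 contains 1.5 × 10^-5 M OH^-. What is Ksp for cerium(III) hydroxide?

Ce(OH)3(s) ⇌ Ce^3+ + 3 OH^-
Stoichiometry gives [Ce^3+] = (1/3)[OH^-] = 5.00 × 10^-6 M.
Ksp = [Ce^3+][OH^-]^3
Ksp = 5.00 × 10^-6 × (1.5 × 10^-5)^3 = 1.7 x 10^-20

1.7 × 10^-20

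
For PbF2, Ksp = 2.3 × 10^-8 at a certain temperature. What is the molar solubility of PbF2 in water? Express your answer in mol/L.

PbF2(s) <=> Pb^2+(aq) + 2 F^-(aq)
Ksp = [Pb^2+][F^-]^2
With molar solubility s: [Pb^2+] = s, [F^-] = 2s.
Substituting: Ksp = s(2s)^2 = 4s^3
Solving, s = (2.3 × 10^-8/4)^(1/3) = 1.8 × 10^-3 M

s = 1.8 × 10^-3 M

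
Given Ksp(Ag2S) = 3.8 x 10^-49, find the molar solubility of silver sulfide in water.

s ≈ 4.6e-17 M

Ag2S(s) <=> 2 Ag^+(aq) + S^2-(aq)
Ksp = [Ag^+]^2[S^2-]
If s mol/L of Ag2S dissolves, [Ag^+] = 2s and [S^2-] = s.
So Ksp = (2s)^2 × s = 4s^3
s = (3.8 x 10^-49 / 4)^(1/3) = 4.6 × 10^-17 M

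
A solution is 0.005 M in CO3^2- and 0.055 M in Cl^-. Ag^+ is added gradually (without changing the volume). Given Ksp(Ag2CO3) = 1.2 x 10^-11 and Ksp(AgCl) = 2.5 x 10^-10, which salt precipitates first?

Precipitation of each salt starts when its ion product equals its Ksp.
For Ag2CO3: 1.2 x 10^-11 = 0.005 × [Ag^+]^2  ⇒  [Ag^+] = 4.9 x 10^-5 M.
For AgCl: 2.5 x 10^-10 = 0.055 × [Ag^+]  ⇒  [Ag^+] = 4.5 x 10^-9 M.
The salt with the lower threshold [Ag^+] precipitates first: AgCl.

AgCl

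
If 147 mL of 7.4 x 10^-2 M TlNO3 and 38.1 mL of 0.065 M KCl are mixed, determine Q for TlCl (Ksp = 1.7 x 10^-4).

Q ≈ 7.9 x 10^-4

Total volume = 147 + 38.1 = 185.1 mL.
[Tl^+] = 7.4 x 10^-2 × (147/185.1) = 5.88 × 10^-2 M
[Cl^-] = 6.5 x 10^-2 × (38.1/185.1) = 1.34 × 10^-2 M
TlCl(s) ⇌ Tl^+(aq) + Cl^-(aq), so Q = [Tl^+][Cl^-]
Q = (5.88 × 10^-2)(1.34 x 10^-2) = 7.9 x 10^-4
Q > Ksp, so TlCl will precipitate.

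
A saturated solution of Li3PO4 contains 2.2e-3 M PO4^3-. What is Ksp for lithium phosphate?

Li3PO4(s) <=> 3 Li^+(aq) + PO4^3-(aq)
Stoichiometry gives [Li^+] = (3/1)[PO4^3-] = 6.60 × 10^-3 M.
Ksp = [Li^+]^3[PO4^3-]
Ksp = (6.60 × 10^-3)^3 × 2.2 x 10^-3 = 6.3 x 10^-10

6.3 x 10^-10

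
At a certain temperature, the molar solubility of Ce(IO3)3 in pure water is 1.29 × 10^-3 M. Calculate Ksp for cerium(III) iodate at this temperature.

Ksp = 7.48e-11

Ce(IO3)3(s) ⇌ Ce^3+ + 3 IO3^-
Let s = molar solubility. Then [Ce^3+] = s and [IO3^-] = 3s.
Ksp = [Ce^3+][IO3^-]^3
Ksp = s(3s)^3 = 27s^4
Ksp = 27 × (1.29 x 10^-3)^4 = 7.48 x 10^-11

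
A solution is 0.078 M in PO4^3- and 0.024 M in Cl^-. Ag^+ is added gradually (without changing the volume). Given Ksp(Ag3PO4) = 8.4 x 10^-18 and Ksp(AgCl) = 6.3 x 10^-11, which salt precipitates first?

Each salt begins to precipitate when Q = Ksp, i.e. when [Ag^+] reaches its threshold.
For Ag3PO4: 8.4 x 10^-18 = 0.078 × [Ag^+]^3  ⇒  [Ag^+] = 4.8 x 10^-6 M.
For AgCl: 6.3 x 10^-11 = 0.024 × [Ag^+]  ⇒  [Ag^+] = 2.6 × 10^-9 M.
The salt with the lower threshold [Ag^+] precipitates first: AgCl.

AgCl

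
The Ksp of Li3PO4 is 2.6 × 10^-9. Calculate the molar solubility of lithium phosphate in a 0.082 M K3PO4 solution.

Li3PO4(s) <=> 3 Li^+(aq) + PO4^3-(aq)
Ksp = [Li^+]^3[PO4^3-]
Let s be the molar solubility in this solution. [Li^+] = 3s, [PO4^3-] = 0.082 + s ≈ 0.082 (since PO4^3- from K3PO4 dominates).
Ksp ≈ (3s)^3 × 0.082
s = 1.1 × 10^-3 M
Check: s = 1.1 x 10^-3 ≪ 0.082, so the approximation is valid.

s ≈ 1.1 x 10^-3 M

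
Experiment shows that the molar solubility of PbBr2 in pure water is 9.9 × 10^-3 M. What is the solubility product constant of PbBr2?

Ksp ≈ 3.9 × 10^-6

PbBr2(s) ⇌ Pb^2+(aq) + 2 Br^-(aq)
If s mol/L of PbBr2 dissolves, [Pb^2+] = s and [Br^-] = 2s.
Ksp = [Pb^2+][Br^-]^2
Ksp = s(2s)^2 = 4s^3
With s = 9.9 × 10^-3: Ksp = 3.9 × 10^-6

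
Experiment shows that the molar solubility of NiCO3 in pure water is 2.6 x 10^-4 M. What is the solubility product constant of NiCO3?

NiCO3(s) <=> Ni^2+(aq) + CO3^2-(aq)
For each mole of NiCO3 that dissolves: [Ni^2+] = s, [CO3^2-] = s.
Ksp = [Ni^2+][CO3^2-]
Ksp = s × s = s^2
Ksp = (2.6 × 10^-4)^2 = 6.8 × 10^-8

6.8e-8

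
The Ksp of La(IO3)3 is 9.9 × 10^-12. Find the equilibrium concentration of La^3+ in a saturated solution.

7.8e-4 M

La(IO3)3(s) ⇌ La^3+ + 3 IO3^-
Ksp = [La^3+][IO3^-]^3
With molar solubility s: [La^3+] = s, [IO3^-] = 3s.
Substituting: Ksp = s(3s)^3 = 27s^4
s = (9.9 × 10^-12 / 27)^(1/4) = 7.78 x 10^-4 M
[La^3+] = s = 7.8 × 10^-4 M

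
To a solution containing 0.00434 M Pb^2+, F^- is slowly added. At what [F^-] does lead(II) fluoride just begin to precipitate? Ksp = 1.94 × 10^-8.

PbF2(s) <=> Pb^2+(aq) + 2 F^-(aq)
Ksp = [Pb^2+][F^-]^2
Precipitation begins when Q = Ksp. With [Pb^2+] = 0.00434 M:
1.94 × 10^-8 = (0.00434) × [F^-]^2
[F^-] = (1.94 × 10^-8 / 4.34 × 10^-3)^(1/2) = 2.11 × 10^-3 M

2.11 x 10^-3 M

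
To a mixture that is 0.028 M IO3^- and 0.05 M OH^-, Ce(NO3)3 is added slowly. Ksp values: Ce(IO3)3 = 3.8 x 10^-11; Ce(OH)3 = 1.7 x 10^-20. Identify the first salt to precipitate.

Each salt begins to precipitate when Q = Ksp, i.e. when [Ce^3+] reaches its threshold.
For Ce(IO3)3: 3.8 x 10^-11 = (0.028)^3 × [Ce^3+]  ⇒  [Ce^3+] = 1.7 × 10^-6 M.
For Ce(OH)3: 1.7 x 10^-20 = (0.05)^3 × [Ce^3+]  ⇒  [Ce^3+] = 1.4 x 10^-16 M.
The salt with the lower threshold [Ce^3+] precipitates first: Ce(OH)3.

Ce(OH)3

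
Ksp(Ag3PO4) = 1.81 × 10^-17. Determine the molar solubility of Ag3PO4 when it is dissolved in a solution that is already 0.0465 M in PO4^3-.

Ag3PO4(s) ⇌ 3 Ag^+ + PO4^3-
Ksp = [Ag^+]^3[PO4^3-]
Let s be the molar solubility in this solution. [Ag^+] = 3s, [PO4^3-] = 0.0465 + s ≈ 0.0465 (Ksp is small, so little additional dissolves).
Ksp ≈ (3s)^3 × 0.0465
s = 2.43 x 10^-6 M
Check: s = 2.4 x 10^-6 ≪ 0.0465, so the approximation is valid.

s ≈ 2.43 x 10^-6 M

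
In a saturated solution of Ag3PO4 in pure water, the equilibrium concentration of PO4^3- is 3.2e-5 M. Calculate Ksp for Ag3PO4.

Ag3PO4(s) ⇌ 3 Ag^+(aq) + PO4^3-(aq)
Stoichiometry gives [Ag^+] = (3/1)[PO4^3-] = 9.60 x 10^-5 M.
Ksp = [Ag^+]^3[PO4^3-]
Ksp = (9.60 x 10^-5)^3 × 3.2 x 10^-5 = 2.8 × 10^-17

Ksp = 2.8e-17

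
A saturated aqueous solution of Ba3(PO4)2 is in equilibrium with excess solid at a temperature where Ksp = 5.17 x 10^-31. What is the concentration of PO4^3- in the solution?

Ba3(PO4)2(s) <=> 3 Ba^2+ + 2 PO4^3-
Ksp = [Ba^2+]^3[PO4^3-]^2
Let s = molar solubility. Then [Ba^2+] = 3s and [PO4^3-] = 2s.
Substituting: Ksp = (3s)^3(2s)^2 = 108s^5
s^5 = 5.17 x 10^-31 / 108, so s = 3.436 × 10^-7 M
[PO4^3-] = 2s = 6.87 x 10^-7 M

[PO4^3-] ≈ 6.87e-7 M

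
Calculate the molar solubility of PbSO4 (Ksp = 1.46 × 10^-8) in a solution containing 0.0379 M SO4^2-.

3.85 x 10^-7 M

PbSO4(s) ⇌ Pb^2+(aq) + SO4^2-(aq)
Ksp = [Pb^2+][SO4^2-]
If s mol/L dissolves here, [Pb^2+] = s, [SO4^2-] = 0.0379 + s ≈ 0.0379 (Ksp is small, so little additional dissolves).
Ksp ≈ s × 0.0379
s = 3.85 × 10^-7 M
Check: s = 3.9 × 10^-7 ≪ 0.0379, so the approximation is valid.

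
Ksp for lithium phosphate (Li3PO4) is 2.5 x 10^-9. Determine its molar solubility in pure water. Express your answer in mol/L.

Li3PO4(s) ⇌ 3 Li^+ + PO4^3-
Ksp = [Li^+]^3[PO4^3-]
With molar solubility s: [Li^+] = 3s, [PO4^3-] = s.
Ksp = (3s)^3s = 27s^4
s^4 = 2.5 x 10^-9 / 27, so s = 3.1 × 10^-3 M

s ≈ 3.1 x 10^-3 M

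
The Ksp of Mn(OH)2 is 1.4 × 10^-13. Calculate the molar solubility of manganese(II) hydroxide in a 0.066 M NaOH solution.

Mn(OH)2(s) ⇌ Mn^2+ + 2 OH^-
Ksp = [Mn^2+][OH^-]^2
Let s be the molar solubility in this solution. [Mn^2+] = s, [OH^-] = 0.066 + 2s ≈ 0.066 (since OH^- from NaOH dominates).
Ksp ≈ s × (0.066)^2
s = 3.2 x 10^-11 M
Check: 2s = 6.4 x 10^-11 ≪ 0.066, so the approximation is valid.

s = 3.2 × 10^-11 M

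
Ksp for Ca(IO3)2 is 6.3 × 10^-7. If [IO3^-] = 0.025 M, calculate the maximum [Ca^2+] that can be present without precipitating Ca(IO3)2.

[Ca^2+] = 1.0 x 10^-3 M

Ca(IO3)2(s) ⇌ Ca^2+ + 2 IO3^-
Ksp = [Ca^2+][IO3^-]^2
Precipitation begins when Q = Ksp. With [IO3^-] = 0.025 M:
6.3 × 10^-7 = (0.025)^2 × [Ca^2+]
[Ca^2+] = (6.3 × 10^-7 / 6.25 × 10^-4) = 1.0 × 10^-3 M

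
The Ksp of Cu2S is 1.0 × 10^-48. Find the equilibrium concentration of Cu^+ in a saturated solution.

[Cu^+] = 1.3 x 10^-16 M

Cu2S(s) ⇌ 2 Cu^+(aq) + S^2-(aq)
Ksp = [Cu^+]^2[S^2-]
With molar solubility s: [Cu^+] = 2s, [S^2-] = s.
So Ksp = (2s)^2 × s = 4s^3
s^3 = 1.0 × 10^-48 / 4, so s = 6.30 × 10^-17 M
[Cu^+] = 2s = 1.3 x 10^-16 M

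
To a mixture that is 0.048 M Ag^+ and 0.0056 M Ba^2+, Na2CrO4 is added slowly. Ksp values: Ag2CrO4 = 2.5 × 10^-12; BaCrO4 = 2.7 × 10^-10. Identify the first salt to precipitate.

Ag2CrO4

Each salt begins to precipitate when Q = Ksp, i.e. when [CrO4^2-] reaches its threshold.
For Ag2CrO4: 2.5 × 10^-12 = (0.048)^2 × [CrO4^2-]  ⇒  [CrO4^2-] = 1.1 x 10^-9 M.
For BaCrO4: 2.7 × 10^-10 = 0.0056 × [CrO4^2-]  ⇒  [CrO4^2-] = 4.8 x 10^-8 M.
The salt with the lower threshold [CrO4^2-] precipitates first: Ag2CrO4.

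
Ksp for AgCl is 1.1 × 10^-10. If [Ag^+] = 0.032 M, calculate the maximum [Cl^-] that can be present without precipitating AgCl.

[Cl^-] ≈ 3.4 x 10^-9 M

AgCl(s) ⇌ Ag^+ + Cl^-
Ksp = [Ag^+][Cl^-]
Precipitation begins when Q = Ksp. With [Ag^+] = 0.032 M:
1.1 × 10^-10 = (0.032) × [Cl^-]
[Cl^-] = (1.1 × 10^-10 / 3.2 x 10^-2) = 3.4 × 10^-9 M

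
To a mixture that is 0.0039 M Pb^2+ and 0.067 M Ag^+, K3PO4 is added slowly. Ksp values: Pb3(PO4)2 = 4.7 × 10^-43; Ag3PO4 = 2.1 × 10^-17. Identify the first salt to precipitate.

Precipitation of each salt starts when its ion product equals its Ksp.
For Pb3(PO4)2: 4.7 × 10^-43 = (0.0039)^3 × [PO4^3-]^2  ⇒  [PO4^3-] = 2.8 x 10^-18 M.
For Ag3PO4: 2.1 × 10^-17 = (0.067)^3 × [PO4^3-]  ⇒  [PO4^3-] = 7.0 × 10^-14 M.
The salt with the lower threshold [PO4^3-] precipitates first: Pb3(PO4)2.

Pb3(PO4)2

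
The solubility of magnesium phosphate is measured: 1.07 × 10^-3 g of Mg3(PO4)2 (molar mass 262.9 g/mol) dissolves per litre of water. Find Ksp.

Molar solubility s = (1.07 × 10^-3 g/L) / (262.9 g/mol) = 4.070 × 10^-6 M.
Mg3(PO4)2(s) ⇌ 3 Mg^2+(aq) + 2 PO4^3-(aq)
For each mole of Mg3(PO4)2 that dissolves: [Mg^2+] = 3s, [PO4^3-] = 2s.
Ksp = [Mg^2+]^3[PO4^3-]^2
Substituting: Ksp = (3s)^3(2s)^2 = 108s^5
With s = 4.070 × 10^-6: Ksp = 1.21 × 10^-25

Ksp ≈ 1.21e-25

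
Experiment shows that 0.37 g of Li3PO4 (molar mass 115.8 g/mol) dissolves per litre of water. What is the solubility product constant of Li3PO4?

Ksp = 2.8 × 10^-9

Molar solubility s = (3.7 × 10^-1 g/L) / (115.8 g/mol) = 3.20 x 10^-3 M.
Li3PO4(s) ⇌ 3 Li^+(aq) + PO4^3-(aq)
Let s = molar solubility. Then [Li^+] = 3s and [PO4^3-] = s.
Ksp = [Li^+]^3[PO4^3-]
Ksp = (3s)^3s = 27s^4
Ksp = 27 × (3.20 x 10^-3)^4 = 2.8 × 10^-9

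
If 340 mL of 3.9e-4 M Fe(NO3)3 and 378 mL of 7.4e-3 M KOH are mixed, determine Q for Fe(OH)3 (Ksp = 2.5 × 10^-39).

Total volume = 340 + 378 = 718 mL.
[Fe^3+] = 3.9 × 10^-4 × (340/718) = 1.85 × 10^-4 M
[OH^-] = 7.4 × 10^-3 × (378/718) = 3.90 × 10^-3 M
Fe(OH)3(s) <=> Fe^3+ + 3 OH^-, so Q = [Fe^3+][OH^-]^3
Q = (1.85 × 10^-4)(3.90 × 10^-3)^3 = 1.1 × 10^-11
Q > Ksp, so Fe(OH)3 will precipitate.

Q ≈ 1.1e-11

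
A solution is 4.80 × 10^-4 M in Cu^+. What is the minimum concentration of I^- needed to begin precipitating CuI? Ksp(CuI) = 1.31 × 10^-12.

CuI(s) ⇌ Cu^+(aq) + I^-(aq)
Ksp = [Cu^+][I^-]
Precipitation begins when Q = Ksp. With [Cu^+] = 4.80 × 10^-4 M:
1.31 × 10^-12 = (4.80 × 10^-4) × [I^-]
[I^-] = (1.31 × 10^-12 / 4.80 × 10^-4) = 2.73 × 10^-9 M

[I^-] = 2.73 x 10^-9 M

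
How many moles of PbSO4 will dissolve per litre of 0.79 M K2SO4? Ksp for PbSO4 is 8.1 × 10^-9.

s ≈ 1.0 × 10^-8 M

PbSO4(s) ⇌ Pb^2+(aq) + SO4^2-(aq)
Ksp = [Pb^2+][SO4^2-]
Let s = moles of PbSO4 that dissolve per litre. [Pb^2+] = s, [SO4^2-] = 0.79 + s ≈ 0.79 (since SO4^2- from K2SO4 dominates).
Ksp ≈ s × 0.79
s = 1.0 × 10^-8 M
Check: s = 1.0 × 10^-8 ≪ 0.79, so the approximation is valid.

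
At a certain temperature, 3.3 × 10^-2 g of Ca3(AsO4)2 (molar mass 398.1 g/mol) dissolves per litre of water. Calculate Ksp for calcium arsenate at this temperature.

Molar solubility s = (3.3 × 10^-2 g/L) / (398.1 g/mol) = 8.29 × 10^-5 M.
Ca3(AsO4)2(s) ⇌ 3 Ca^2+ + 2 AsO4^3-
Let s = molar solubility. Then [Ca^2+] = 3s and [AsO4^3-] = 2s.
Ksp = [Ca^2+]^3[AsO4^3-]^2
Substituting: Ksp = (3s)^3(2s)^2 = 108s^5
Ksp = 108 × (8.29 × 10^-5)^5 = 4.2 x 10^-19

Ksp ≈ 4.2 × 10^-19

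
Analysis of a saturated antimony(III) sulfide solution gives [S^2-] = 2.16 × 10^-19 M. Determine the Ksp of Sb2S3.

Ksp = 2.09e-94

Sb2S3(s) <=> 2 Sb^3+ + 3 S^2-
Stoichiometry gives [Sb^3+] = (2/3)[S^2-] = 1.440 × 10^-19 M.
Ksp = [Sb^3+]^2[S^2-]^3
Ksp = (1.440 x 10^-19)^2 × (2.16 × 10^-19)^3 = 2.09 x 10^-94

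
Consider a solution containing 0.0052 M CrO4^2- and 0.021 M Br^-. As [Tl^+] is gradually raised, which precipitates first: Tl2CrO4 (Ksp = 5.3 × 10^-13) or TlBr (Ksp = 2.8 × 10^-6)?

Each salt begins to precipitate when Q = Ksp, i.e. when [Tl^+] reaches its threshold.
For Tl2CrO4: 5.3 × 10^-13 = 0.0052 × [Tl^+]^2  ⇒  [Tl^+] = 1.0 × 10^-5 M.
For TlBr: 2.8 × 10^-6 = 0.021 × [Tl^+]  ⇒  [Tl^+] = 1.3 x 10^-4 M.
The salt with the lower threshold [Tl^+] precipitates first: Tl2CrO4.

Tl2CrO4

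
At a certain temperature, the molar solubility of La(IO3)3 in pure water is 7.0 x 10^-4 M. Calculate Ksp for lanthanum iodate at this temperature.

Ksp = 6.5 × 10^-12

La(IO3)3(s) ⇌ La^3+ + 3 IO3^-
With molar solubility s: [La^3+] = s, [IO3^-] = 3s.
Ksp = [La^3+][IO3^-]^3
So Ksp = s × (3s)^3 = 27s^4
Ksp = 27 × (7.0 x 10^-4)^4 = 6.5 × 10^-12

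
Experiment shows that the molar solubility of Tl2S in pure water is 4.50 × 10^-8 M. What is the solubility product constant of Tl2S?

3.65e-22

Tl2S(s) <=> 2 Tl^+(aq) + S^2-(aq)
With molar solubility s: [Tl^+] = 2s, [S^2-] = s.
Ksp = [Tl^+]^2[S^2-]
Substituting: Ksp = (2s)^2s = 4s^3
Ksp = 4 × (4.50 × 10^-8)^3 = 3.65 × 10^-22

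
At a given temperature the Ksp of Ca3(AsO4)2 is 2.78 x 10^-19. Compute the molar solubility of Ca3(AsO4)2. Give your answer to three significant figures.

7.62e-5 M

Ca3(AsO4)2(s) <=> 3 Ca^2+ + 2 AsO4^3-
Ksp = [Ca^2+]^3[AsO4^3-]^2
If s mol/L of Ca3(AsO4)2 dissolves, [Ca^2+] = 3s and [AsO4^3-] = 2s.
Ksp = (3s)^3(2s)^2 = 108s^5
s = (2.78 x 10^-19 / 108)^(1/5) = 7.62 × 10^-5 M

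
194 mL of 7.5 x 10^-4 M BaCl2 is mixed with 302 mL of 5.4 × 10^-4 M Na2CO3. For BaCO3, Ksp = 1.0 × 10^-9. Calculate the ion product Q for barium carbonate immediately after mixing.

Total volume = 194 + 302 = 496 mL.
[Ba^2+] = 7.5 × 10^-4 × (194/496) = 2.93 × 10^-4 M
[CO3^2-] = 5.4 x 10^-4 × (302/496) = 3.29 × 10^-4 M
BaCO3(s) ⇌ Ba^2+ + CO3^2-, so Q = [Ba^2+][CO3^2-]
Q = (2.93 × 10^-4)(3.29 × 10^-4) = 9.6 x 10^-8
Q > Ksp, so BaCO3 will precipitate.

Q ≈ 9.6 × 10^-8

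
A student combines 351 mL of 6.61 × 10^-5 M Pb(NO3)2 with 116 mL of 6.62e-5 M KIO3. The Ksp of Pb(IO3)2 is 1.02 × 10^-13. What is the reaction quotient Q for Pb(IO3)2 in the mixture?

Total volume = 351 + 116 = 467 mL.
[Pb^2+] = 6.61 × 10^-5 × (351/467) = 4.968 × 10^-5 M
[IO3^-] = 6.62 × 10^-5 × (116/467) = 1.644 × 10^-5 M
Pb(IO3)2(s) ⇌ Pb^2+ + 2 IO3^-, so Q = [Pb^2+][IO3^-]^2
Q = (4.968 x 10^-5)(1.644 x 10^-5)^2 = 1.34 x 10^-14
Q < Ksp, so no precipitate of Pb(IO3)2 forms.

Q = 1.34 x 10^-14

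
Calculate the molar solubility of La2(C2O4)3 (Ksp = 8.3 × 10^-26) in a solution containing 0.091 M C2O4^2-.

La2(C2O4)3(s) <=> 2 La^3+(aq) + 3 C2O4^2-(aq)
Ksp = [La^3+]^2[C2O4^2-]^3
Let s be the molar solubility in this solution. [La^3+] = 2s, [C2O4^2-] = 0.091 + 3s ≈ 0.091 (since the C2O4^2- already present dominates).
Ksp ≈ (2s)^2 × (0.091)^3
s = 5.2 × 10^-12 M
Check: 3s = 1.6 x 10^-11 ≪ 0.091, so the approximation is valid.

5.2e-12 M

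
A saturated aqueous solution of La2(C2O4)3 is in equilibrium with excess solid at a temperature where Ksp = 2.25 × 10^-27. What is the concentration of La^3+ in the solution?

3.67 x 10^-6 M

La2(C2O4)3(s) ⇌ 2 La^3+ + 3 C2O4^2-
Ksp = [La^3+]^2[C2O4^2-]^3
For each mole of La2(C2O4)3 that dissolves: [La^3+] = 2s, [C2O4^2-] = 3s.
Substituting: Ksp = (2s)^2(3s)^3 = 108s^5
s = (2.25 × 10^-27 / 108)^(1/5) = 1.835 × 10^-6 M
[La^3+] = 2s = 3.67 x 10^-6 M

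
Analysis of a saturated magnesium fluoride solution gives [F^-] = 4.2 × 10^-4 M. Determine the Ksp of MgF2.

MgF2(s) ⇌ Mg^2+ + 2 F^-
Stoichiometry gives [Mg^2+] = (1/2)[F^-] = 2.10 × 10^-4 M.
Ksp = [Mg^2+][F^-]^2
Ksp = 2.10 x 10^-4 × (4.2 x 10^-4)^2 = 3.7 × 10^-11

Ksp ≈ 3.7e-11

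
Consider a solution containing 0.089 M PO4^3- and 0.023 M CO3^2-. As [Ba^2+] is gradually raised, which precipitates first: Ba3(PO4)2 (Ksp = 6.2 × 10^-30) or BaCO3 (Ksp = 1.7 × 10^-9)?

Ba3(PO4)2

Each salt begins to precipitate when Q = Ksp, i.e. when [Ba^2+] reaches its threshold.
For Ba3(PO4)2: 6.2 × 10^-30 = (0.089)^2 × [Ba^2+]^3  ⇒  [Ba^2+] = 9.2 x 10^-10 M.
For BaCO3: 1.7 × 10^-9 = 0.023 × [Ba^2+]  ⇒  [Ba^2+] = 7.4 x 10^-8 M.
The salt with the lower threshold [Ba^2+] precipitates first: Ba3(PO4)2.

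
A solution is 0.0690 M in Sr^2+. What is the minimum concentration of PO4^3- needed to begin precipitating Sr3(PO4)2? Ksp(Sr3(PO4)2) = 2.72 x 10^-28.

[PO4^3-] = 9.10 × 10^-13 M

Sr3(PO4)2(s) ⇌ 3 Sr^2+ + 2 PO4^3-
Ksp = [Sr^2+]^3[PO4^3-]^2
Precipitation begins when Q = Ksp. With [Sr^2+] = 0.0690 M:
2.72 x 10^-28 = (0.0690)^3 × [PO4^3-]^2
[PO4^3-] = (2.72 x 10^-28 / 3.285 × 10^-4)^(1/2) = 9.10 × 10^-13 M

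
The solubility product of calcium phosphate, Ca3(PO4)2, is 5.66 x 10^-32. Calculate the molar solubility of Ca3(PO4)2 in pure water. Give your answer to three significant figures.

s = 2.21e-7 M

Ca3(PO4)2(s) <=> 3 Ca^2+ + 2 PO4^3-
Ksp = [Ca^2+]^3[PO4^3-]^2
If s mol/L of Ca3(PO4)2 dissolves, [Ca^2+] = 3s and [PO4^3-] = 2s.
Ksp = (3s)^3(2s)^2 = 108s^5
s^5 = 5.66 x 10^-32 / 108, so s = 2.21 × 10^-7 M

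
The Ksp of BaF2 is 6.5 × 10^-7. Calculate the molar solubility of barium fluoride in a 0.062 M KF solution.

BaF2(s) <=> Ba^2+(aq) + 2 F^-(aq)
Ksp = [Ba^2+][F^-]^2
If s mol/L dissolves here, [Ba^2+] = s, [F^-] = 0.062 + 2s ≈ 0.062 (since F^- from KF dominates).
Ksp ≈ s × (0.062)^2
s = 1.7 × 10^-4 M
Check: 2s = 3.4 × 10^-4 ≪ 0.062, so the approximation is valid.

s ≈ 1.7 × 10^-4 M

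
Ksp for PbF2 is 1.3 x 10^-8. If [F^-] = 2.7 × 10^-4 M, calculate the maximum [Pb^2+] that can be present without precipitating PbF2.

1.8e-1 M

PbF2(s) ⇌ Pb^2+(aq) + 2 F^-(aq)
Ksp = [Pb^2+][F^-]^2
Precipitation begins when Q = Ksp. With [F^-] = 2.7 × 10^-4 M:
1.3 x 10^-8 = (2.7 × 10^-4)^2 × [Pb^2+]
[Pb^2+] = (1.3 x 10^-8 / 7.29 x 10^-8) = 1.8 x 10^-1 M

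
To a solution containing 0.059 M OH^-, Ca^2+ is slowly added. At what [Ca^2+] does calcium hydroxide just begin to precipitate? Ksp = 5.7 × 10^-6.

[Ca^2+] ≈ 1.6 x 10^-3 M

Ca(OH)2(s) ⇌ Ca^2+ + 2 OH^-
Ksp = [Ca^2+][OH^-]^2
Precipitation begins when Q = Ksp. With [OH^-] = 0.059 M:
5.7 × 10^-6 = (0.059)^2 × [Ca^2+]
[Ca^2+] = (5.7 × 10^-6 / 3.48 × 10^-3) = 1.6 x 10^-3 M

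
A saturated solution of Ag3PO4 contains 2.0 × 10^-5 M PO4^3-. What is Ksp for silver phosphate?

Ksp ≈ 4.3 × 10^-18

Ag3PO4(s) ⇌ 3 Ag^+(aq) + PO4^3-(aq)
Stoichiometry gives [Ag^+] = (3/1)[PO4^3-] = 6.00 x 10^-5 M.
Ksp = [Ag^+]^3[PO4^3-]
Ksp = (6.00 x 10^-5)^3 × 2.0 × 10^-5 = 4.3 x 10^-18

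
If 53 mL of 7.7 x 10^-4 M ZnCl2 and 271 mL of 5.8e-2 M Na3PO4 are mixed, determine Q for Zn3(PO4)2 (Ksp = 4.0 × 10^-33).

Q = 4.7 × 10^-15

Total volume = 53 + 271 = 324 mL.
[Zn^2+] = 7.7 x 10^-4 × (53/324) = 1.26 x 10^-4 M
[PO4^3-] = 5.8 x 10^-2 × (271/324) = 4.85 × 10^-2 M
Zn3(PO4)2(s) ⇌ 3 Zn^2+(aq) + 2 PO4^3-(aq), so Q = [Zn^2+]^3[PO4^3-]^2
Q = (1.26 × 10^-4)^3(4.85 x 10^-2)^2 = 4.7 × 10^-15
Q > Ksp, so Zn3(PO4)2 will precipitate.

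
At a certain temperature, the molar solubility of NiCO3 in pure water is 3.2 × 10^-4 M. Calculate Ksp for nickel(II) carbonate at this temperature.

NiCO3(s) ⇌ Ni^2+(aq) + CO3^2-(aq)
Let s = molar solubility. Then [Ni^2+] = s and [CO3^2-] = s.
Ksp = [Ni^2+][CO3^2-]
Ksp = s^2
Ksp = (3.2 × 10^-4)^2 = 1.0 x 10^-7

1.0 × 10^-7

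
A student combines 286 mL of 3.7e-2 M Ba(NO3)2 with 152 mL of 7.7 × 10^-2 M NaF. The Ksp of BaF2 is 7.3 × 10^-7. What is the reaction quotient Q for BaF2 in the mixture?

Q ≈ 1.7e-5

Total volume = 286 + 152 = 438 mL.
[Ba^2+] = 3.7 × 10^-2 × (286/438) = 2.42 × 10^-2 M
[F^-] = 7.7 × 10^-2 × (152/438) = 2.67 × 10^-2 M
BaF2(s) <=> Ba^2+ + 2 F^-, so Q = [Ba^2+][F^-]^2
Q = (2.42 × 10^-2)(2.67 × 10^-2)^2 = 1.7 x 10^-5
Q > Ksp, so BaF2 will precipitate.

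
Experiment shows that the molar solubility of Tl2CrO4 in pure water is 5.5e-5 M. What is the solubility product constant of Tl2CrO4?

Ksp ≈ 6.7 x 10^-13

Tl2CrO4(s) ⇌ 2 Tl^+ + CrO4^2-
For each mole of Tl2CrO4 that dissolves: [Tl^+] = 2s, [CrO4^2-] = s.
Ksp = [Tl^+]^2[CrO4^2-]
Substituting: Ksp = (2s)^2s = 4s^3
Ksp = 4 × (5.5 × 10^-5)^3 = 6.7 × 10^-13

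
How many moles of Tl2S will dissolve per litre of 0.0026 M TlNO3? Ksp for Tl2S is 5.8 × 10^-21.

8.6 × 10^-16 M

Tl2S(s) ⇌ 2 Tl^+(aq) + S^2-(aq)
Ksp = [Tl^+]^2[S^2-]
If s mol/L dissolves here, [Tl^+] = 0.0026 + 2s ≈ 0.0026, [S^2-] = s (since Tl^+ from TlNO3 dominates).
Ksp ≈ (0.0026)^2 × s
s = 8.6 × 10^-16 M
Check: 2s = 1.7 × 10^-15 ≪ 0.0026, so the approximation is valid.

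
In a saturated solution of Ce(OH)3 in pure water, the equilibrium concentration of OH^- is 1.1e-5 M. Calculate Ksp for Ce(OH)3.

Ce(OH)3(s) ⇌ Ce^3+(aq) + 3 OH^-(aq)
Stoichiometry gives [Ce^3+] = (1/3)[OH^-] = 3.67 x 10^-6 M.
Ksp = [Ce^3+][OH^-]^3
Ksp = 3.67 × 10^-6 × (1.1 x 10^-5)^3 = 4.9 × 10^-21

4.9 x 10^-21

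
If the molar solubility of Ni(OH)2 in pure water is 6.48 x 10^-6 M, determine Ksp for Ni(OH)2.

Ni(OH)2(s) ⇌ Ni^2+ + 2 OH^-
Let s = molar solubility. Then [Ni^2+] = s and [OH^-] = 2s.
Ksp = [Ni^2+][OH^-]^2
Ksp = s(2s)^2 = 4s^3
With s = 6.48 × 10^-6: Ksp = 1.09 × 10^-15

Ksp ≈ 1.09e-15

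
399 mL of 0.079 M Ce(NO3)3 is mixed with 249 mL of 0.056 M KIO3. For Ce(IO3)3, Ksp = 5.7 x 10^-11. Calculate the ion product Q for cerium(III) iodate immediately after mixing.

Total volume = 399 + 249 = 648 mL.
[Ce^3+] = 7.9 × 10^-2 × (399/648) = 4.86 × 10^-2 M
[IO3^-] = 5.6 x 10^-2 × (249/648) = 2.15 x 10^-2 M
Ce(IO3)3(s) ⇌ Ce^3+(aq) + 3 IO3^-(aq), so Q = [Ce^3+][IO3^-]^3
Q = (4.86 × 10^-2)(2.15 x 10^-2)^3 = 4.8 × 10^-7
Q > Ksp, so Ce(IO3)3 will precipitate.

Q = 4.8 × 10^-7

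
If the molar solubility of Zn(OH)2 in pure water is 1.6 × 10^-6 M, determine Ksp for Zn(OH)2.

Ksp ≈ 1.6 × 10^-17

Zn(OH)2(s) ⇌ Zn^2+ + 2 OH^-
With molar solubility s: [Zn^2+] = s, [OH^-] = 2s.
Ksp = [Zn^2+][OH^-]^2
Substituting: Ksp = s(2s)^2 = 4s^3
With s = 1.6 × 10^-6: Ksp = 1.6 x 10^-17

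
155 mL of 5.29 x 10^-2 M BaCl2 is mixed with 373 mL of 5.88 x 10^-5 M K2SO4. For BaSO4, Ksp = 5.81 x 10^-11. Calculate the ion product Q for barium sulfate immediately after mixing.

6.45e-7

Total volume = 155 + 373 = 528 mL.
[Ba^2+] = 5.29 × 10^-2 × (155/528) = 1.553 × 10^-2 M
[SO4^2-] = 5.88 x 10^-5 × (373/528) = 4.154 × 10^-5 M
BaSO4(s) <=> Ba^2+ + SO4^2-, so Q = [Ba^2+][SO4^2-]
Q = (1.553 × 10^-2)(4.154 × 10^-5) = 6.45 x 10^-7
Q > Ksp, so BaSO4 will precipitate.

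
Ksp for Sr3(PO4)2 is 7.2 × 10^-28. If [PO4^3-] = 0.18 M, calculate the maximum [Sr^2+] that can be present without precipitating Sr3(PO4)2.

[Sr^2+] ≈ 2.8e-9 M

Sr3(PO4)2(s) ⇌ 3 Sr^2+ + 2 PO4^3-
Ksp = [Sr^2+]^3[PO4^3-]^2
Precipitation begins when Q = Ksp. With [PO4^3-] = 0.18 M:
7.2 × 10^-28 = (0.18)^2 × [Sr^2+]^3
[Sr^2+] = (7.2 × 10^-28 / 3.24 x 10^-2)^(1/3) = 2.8 x 10^-9 M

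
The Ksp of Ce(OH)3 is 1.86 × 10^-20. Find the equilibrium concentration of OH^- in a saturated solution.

Ce(OH)3(s) <=> Ce^3+(aq) + 3 OH^-(aq)
Ksp = [Ce^3+][OH^-]^3
Let s = molar solubility. Then [Ce^3+] = s and [OH^-] = 3s.
Substituting: Ksp = s(3s)^3 = 27s^4
Solving, s = (1.86 × 10^-20/27)^(1/4) = 5.123 × 10^-6 M
[OH^-] = 3s = 1.54 × 10^-5 M

[OH^-] ≈ 1.54 × 10^-5 M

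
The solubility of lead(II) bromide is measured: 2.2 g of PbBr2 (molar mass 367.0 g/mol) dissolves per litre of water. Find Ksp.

8.6 × 10^-7

Molar solubility s = (2.2 g/L) / (367.0 g/mol) = 5.99 × 10^-3 M.
PbBr2(s) <=> Pb^2+ + 2 Br^-
If s mol/L of PbBr2 dissolves, [Pb^2+] = s and [Br^-] = 2s.
Ksp = [Pb^2+][Br^-]^2
So Ksp = s × (2s)^2 = 4s^3
Ksp = 4 × (5.99 x 10^-3)^3 = 8.6 x 10^-7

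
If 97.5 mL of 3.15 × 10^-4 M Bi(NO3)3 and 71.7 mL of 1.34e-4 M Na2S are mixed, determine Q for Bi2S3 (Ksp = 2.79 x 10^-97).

Total volume = 97.5 + 71.7 = 169.2 mL.
[Bi^3+] = 3.15 × 10^-4 × (97.5/169.2) = 1.815 × 10^-4 M
[S^2-] = 1.34 × 10^-4 × (71.7/169.2) = 5.678 × 10^-5 M
Bi2S3(s) <=> 2 Bi^3+(aq) + 3 S^2-(aq), so Q = [Bi^3+]^2[S^2-]^3
Q = (1.815 x 10^-4)^2(5.678 × 10^-5)^3 = 6.03 × 10^-21
Q > Ksp, so Bi2S3 will precipitate.

6.03 x 10^-21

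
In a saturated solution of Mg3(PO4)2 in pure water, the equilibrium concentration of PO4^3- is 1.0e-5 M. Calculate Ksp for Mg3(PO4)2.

3.4 × 10^-25

Mg3(PO4)2(s) ⇌ 3 Mg^2+(aq) + 2 PO4^3-(aq)
Stoichiometry gives [Mg^2+] = (3/2)[PO4^3-] = 1.50 × 10^-5 M.
Ksp = [Mg^2+]^3[PO4^3-]^2
Ksp = (1.50 x 10^-5)^3 × (1.0 x 10^-5)^2 = 3.4 × 10^-25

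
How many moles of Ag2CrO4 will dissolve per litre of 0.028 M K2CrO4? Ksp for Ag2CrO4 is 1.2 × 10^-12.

3.3 x 10^-6 M

Ag2CrO4(s) <=> 2 Ag^+ + CrO4^2-
Ksp = [Ag^+]^2[CrO4^2-]
If s mol/L dissolves here, [Ag^+] = 2s, [CrO4^2-] = 0.028 + s ≈ 0.028 (common-ion effect: CrO4^2- is already 0.028 M).
Ksp ≈ (2s)^2 × 0.028
s = 3.3 × 10^-6 M
Check: s = 3.3 × 10^-6 ≪ 0.028, so the approximation is valid.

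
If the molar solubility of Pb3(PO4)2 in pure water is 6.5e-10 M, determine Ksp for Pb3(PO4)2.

Ksp = 1.3 x 10^-44

Pb3(PO4)2(s) ⇌ 3 Pb^2+ + 2 PO4^3-
If s mol/L of Pb3(PO4)2 dissolves, [Pb^2+] = 3s and [PO4^3-] = 2s.
Ksp = [Pb^2+]^3[PO4^3-]^2
Ksp = (3s)^3(2s)^2 = 108s^5
With s = 6.5 x 10^-10: Ksp = 1.3 × 10^-44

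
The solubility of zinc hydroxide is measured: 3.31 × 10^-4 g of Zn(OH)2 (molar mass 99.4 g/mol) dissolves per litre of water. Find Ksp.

Ksp ≈ 1.48 x 10^-16

Molar solubility s = (3.31 × 10^-4 g/L) / (99.4 g/mol) = 3.330 × 10^-6 M.
Zn(OH)2(s) <=> Zn^2+(aq) + 2 OH^-(aq)
Let s = molar solubility. Then [Zn^2+] = s and [OH^-] = 2s.
Ksp = [Zn^2+][OH^-]^2
Ksp = s(2s)^2 = 4s^3
Ksp = 4 × (3.330 x 10^-6)^3 = 1.48 x 10^-16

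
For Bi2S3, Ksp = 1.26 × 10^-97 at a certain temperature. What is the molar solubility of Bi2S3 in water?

Bi2S3(s) ⇌ 2 Bi^3+ + 3 S^2-
Ksp = [Bi^3+]^2[S^2-]^3
Let s = molar solubility. Then [Bi^3+] = 2s and [S^2-] = 3s.
Ksp = (2s)^2(3s)^3 = 108s^5
s = (1.26 × 10^-97 / 108)^(1/5) = 1.63 × 10^-20 M

s = 1.63 × 10^-20 M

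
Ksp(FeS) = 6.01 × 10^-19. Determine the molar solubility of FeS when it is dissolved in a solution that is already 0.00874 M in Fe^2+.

s = 6.88 × 10^-17 M

FeS(s) ⇌ Fe^2+ + S^2-
Ksp = [Fe^2+][S^2-]
Let s be the molar solubility in this solution. [Fe^2+] = 0.00874 + s ≈ 0.00874, [S^2-] = s (common-ion effect: Fe^2+ is already 0.00874 M).
Ksp ≈ 0.00874 × s
s = 6.88 x 10^-17 M
Check: s = 6.9 x 10^-17 ≪ 0.00874, so the approximation is valid.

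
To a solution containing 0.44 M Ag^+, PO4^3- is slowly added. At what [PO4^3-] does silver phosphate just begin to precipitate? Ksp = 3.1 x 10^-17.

Ag3PO4(s) ⇌ 3 Ag^+(aq) + PO4^3-(aq)
Ksp = [Ag^+]^3[PO4^3-]
Precipitation begins when Q = Ksp. With [Ag^+] = 0.44 M:
3.1 x 10^-17 = (0.44)^3 × [PO4^3-]
[PO4^3-] = (3.1 x 10^-17 / 8.52 × 10^-2) = 3.6 × 10^-16 M

[PO4^3-] ≈ 3.6 × 10^-16 M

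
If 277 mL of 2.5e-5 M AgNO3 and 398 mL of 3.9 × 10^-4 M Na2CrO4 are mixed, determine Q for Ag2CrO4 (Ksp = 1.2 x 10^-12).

Q ≈ 2.4 × 10^-14

Total volume = 277 + 398 = 675 mL.
[Ag^+] = 2.5 x 10^-5 × (277/675) = 1.03 × 10^-5 M
[CrO4^2-] = 3.9 × 10^-4 × (398/675) = 2.30 × 10^-4 M
Ag2CrO4(s) ⇌ 2 Ag^+(aq) + CrO4^2-(aq), so Q = [Ag^+]^2[CrO4^2-]
Q = (1.03 x 10^-5)^2(2.30 × 10^-4) = 2.4 × 10^-14
Q < Ksp, so no precipitate of Ag2CrO4 forms.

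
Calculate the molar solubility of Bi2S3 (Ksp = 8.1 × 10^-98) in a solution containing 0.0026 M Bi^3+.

s = 7.6 x 10^-32 M

Bi2S3(s) ⇌ 2 Bi^3+ + 3 S^2-
Ksp = [Bi^3+]^2[S^2-]^3
Let s be the molar solubility in this solution. [Bi^3+] = 0.0026 + 2s ≈ 0.0026, [S^2-] = 3s (Ksp is small, so little additional dissolves).
Ksp ≈ (0.0026)^2 × (3s)^3
s = 7.6 × 10^-32 M
Check: 2s = 1.5 x 10^-31 ≪ 0.0026, so the approximation is valid.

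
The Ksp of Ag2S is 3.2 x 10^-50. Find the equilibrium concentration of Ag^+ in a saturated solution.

Ag2S(s) <=> 2 Ag^+ + S^2-
Ksp = [Ag^+]^2[S^2-]
If s mol/L of Ag2S dissolves, [Ag^+] = 2s and [S^2-] = s.
Ksp = (2s)^2s = 4s^3
s = (3.2 x 10^-50 / 4)^(1/3) = 2.00 × 10^-17 M
[Ag^+] = 2s = 4.0 x 10^-17 M

[Ag^+] ≈ 4.0e-17 M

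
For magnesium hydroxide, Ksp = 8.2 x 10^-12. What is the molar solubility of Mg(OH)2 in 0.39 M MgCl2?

Mg(OH)2(s) ⇌ Mg^2+ + 2 OH^-
Ksp = [Mg^2+][OH^-]^2
Let s be the molar solubility in this solution. [Mg^2+] = 0.39 + s ≈ 0.39, [OH^-] = 2s (Ksp is small, so little additional dissolves).
Ksp ≈ 0.39 × (2s)^2
s = 2.3 × 10^-6 M
Check: s = 2.3 × 10^-6 ≪ 0.39, so the approximation is valid.

s ≈ 2.3e-6 M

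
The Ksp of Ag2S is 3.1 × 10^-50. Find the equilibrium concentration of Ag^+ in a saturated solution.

[Ag^+] ≈ 4.0e-17 M

Ag2S(s) ⇌ 2 Ag^+ + S^2-
Ksp = [Ag^+]^2[S^2-]
If s mol/L of Ag2S dissolves, [Ag^+] = 2s and [S^2-] = s.
Ksp = (2s)^2s = 4s^3
s^3 = 3.1 × 10^-50 / 4, so s = 1.98 × 10^-17 M
[Ag^+] = 2s = 4.0 × 10^-17 M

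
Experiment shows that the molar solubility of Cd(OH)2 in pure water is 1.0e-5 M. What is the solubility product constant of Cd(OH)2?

Cd(OH)2(s) <=> Cd^2+ + 2 OH^-
Let s = molar solubility. Then [Cd^2+] = s and [OH^-] = 2s.
Ksp = [Cd^2+][OH^-]^2
Substituting: Ksp = s(2s)^2 = 4s^3
Ksp = 4 × (1.0 × 10^-5)^3 = 4.0 × 10^-15

Ksp = 4.0 × 10^-15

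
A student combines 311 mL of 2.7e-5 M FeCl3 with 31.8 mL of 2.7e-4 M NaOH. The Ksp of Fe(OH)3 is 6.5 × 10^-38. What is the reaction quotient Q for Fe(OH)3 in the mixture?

Total volume = 311 + 31.8 = 342.8 mL.
[Fe^3+] = 2.7 x 10^-5 × (311/342.8) = 2.45 × 10^-5 M
[OH^-] = 2.7 x 10^-4 × (31.8/342.8) = 2.50 x 10^-5 M
Fe(OH)3(s) ⇌ Fe^3+(aq) + 3 OH^-(aq), so Q = [Fe^3+][OH^-]^3
Q = (2.45 x 10^-5)(2.50 × 10^-5)^3 = 3.8 × 10^-19
Q > Ksp, so Fe(OH)3 will precipitate.

3.8 × 10^-19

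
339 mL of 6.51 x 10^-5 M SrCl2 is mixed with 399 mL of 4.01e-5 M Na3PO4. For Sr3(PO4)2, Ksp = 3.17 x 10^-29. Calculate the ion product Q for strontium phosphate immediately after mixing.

Q = 1.26 × 10^-23

Total volume = 339 + 399 = 738 mL.
[Sr^2+] = 6.51 × 10^-5 × (339/738) = 2.990 × 10^-5 M
[PO4^3-] = 4.01 × 10^-5 × (399/738) = 2.168 × 10^-5 M
Sr3(PO4)2(s) ⇌ 3 Sr^2+(aq) + 2 PO4^3-(aq), so Q = [Sr^2+]^3[PO4^3-]^2
Q = (2.990 × 10^-5)^3(2.168 × 10^-5)^2 = 1.26 x 10^-23
Q > Ksp, so Sr3(PO4)2 will precipitate.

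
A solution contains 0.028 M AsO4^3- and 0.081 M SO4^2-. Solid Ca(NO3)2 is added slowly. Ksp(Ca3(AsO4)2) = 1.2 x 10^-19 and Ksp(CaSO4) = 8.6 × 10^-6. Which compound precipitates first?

Ca3(AsO4)2

Precipitation of each salt starts when its ion product equals its Ksp.
For Ca3(AsO4)2: 1.2 x 10^-19 = (0.028)^2 × [Ca^2+]^3  ⇒  [Ca^2+] = 5.3 × 10^-6 M.
For CaSO4: 8.6 × 10^-6 = 0.081 × [Ca^2+]  ⇒  [Ca^2+] = 1.1 × 10^-4 M.
The salt with the lower threshold [Ca^2+] precipitates first: Ca3(AsO4)2.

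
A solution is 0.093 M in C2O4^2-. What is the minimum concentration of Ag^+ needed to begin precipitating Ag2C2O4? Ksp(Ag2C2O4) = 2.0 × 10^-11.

Ag2C2O4(s) ⇌ 2 Ag^+ + C2O4^2-
Ksp = [Ag^+]^2[C2O4^2-]
Precipitation begins when Q = Ksp. With [C2O4^2-] = 0.093 M:
2.0 × 10^-11 = (0.093) × [Ag^+]^2
[Ag^+] = (2.0 × 10^-11 / 9.3 × 10^-2)^(1/2) = 1.5 x 10^-5 M

[Ag^+] ≈ 1.5 × 10^-5 M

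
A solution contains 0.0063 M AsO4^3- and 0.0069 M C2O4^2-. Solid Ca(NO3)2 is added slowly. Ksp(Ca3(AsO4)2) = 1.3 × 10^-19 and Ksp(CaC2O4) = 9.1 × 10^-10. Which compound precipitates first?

Each salt begins to precipitate when Q = Ksp, i.e. when [Ca^2+] reaches its threshold.
For Ca3(AsO4)2: 1.3 × 10^-19 = (0.0063)^2 × [Ca^2+]^3  ⇒  [Ca^2+] = 1.5 x 10^-5 M.
For CaC2O4: 9.1 × 10^-10 = 0.0069 × [Ca^2+]  ⇒  [Ca^2+] = 1.3 × 10^-7 M.
The salt with the lower threshold [Ca^2+] precipitates first: CaC2O4.

CaC2O4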